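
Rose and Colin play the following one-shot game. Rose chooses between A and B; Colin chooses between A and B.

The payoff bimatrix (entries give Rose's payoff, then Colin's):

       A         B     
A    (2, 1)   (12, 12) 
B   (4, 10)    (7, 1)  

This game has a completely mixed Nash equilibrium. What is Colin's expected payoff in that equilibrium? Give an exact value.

119/20

First find x, the probability Rose plays A, from Colin's indifference between A and B: x + 10(1−x) = 12x + (1−x), giving x = 9/20.
Since Colin is indifferent in equilibrium, Colin's expected payoff equals the payoff from either column against (9/20, 11/20). Using A: (9/20) + 10(11/20) = 119/20.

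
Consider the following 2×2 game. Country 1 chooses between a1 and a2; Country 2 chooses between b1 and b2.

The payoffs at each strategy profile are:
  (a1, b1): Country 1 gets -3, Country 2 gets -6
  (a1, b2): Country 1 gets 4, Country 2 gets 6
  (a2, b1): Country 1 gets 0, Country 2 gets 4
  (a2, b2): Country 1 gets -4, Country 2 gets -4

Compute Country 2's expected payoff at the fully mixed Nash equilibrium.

First find p, the probability Country 1 plays a1, from Country 2's indifference between b1 and b2: −6p + 4(1−p) = 6p − 4(1−p), giving p = 2/5.
Since Country 2 is indifferent in equilibrium, Country 2's expected payoff equals the payoff from either column against (2/5, 3/5). Using b1: −6(2/5) + 4(3/5) = 0.

0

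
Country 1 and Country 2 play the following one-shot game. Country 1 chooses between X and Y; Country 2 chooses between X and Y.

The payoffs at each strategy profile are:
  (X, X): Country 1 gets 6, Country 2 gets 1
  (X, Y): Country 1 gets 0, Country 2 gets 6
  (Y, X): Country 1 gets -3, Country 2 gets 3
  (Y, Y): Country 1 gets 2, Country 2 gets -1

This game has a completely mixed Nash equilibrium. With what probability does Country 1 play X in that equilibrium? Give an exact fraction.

Let r be the probability that Country 1 plays X. In a completely mixed equilibrium, Country 2 must be indifferent between X and Y.
Country 2's expected payoff from X is r + 3(1−r); from Y it is 6r − (1−r).
Setting these equal: −2r + 3 = 7r − 1, so r = 4/9.

4/9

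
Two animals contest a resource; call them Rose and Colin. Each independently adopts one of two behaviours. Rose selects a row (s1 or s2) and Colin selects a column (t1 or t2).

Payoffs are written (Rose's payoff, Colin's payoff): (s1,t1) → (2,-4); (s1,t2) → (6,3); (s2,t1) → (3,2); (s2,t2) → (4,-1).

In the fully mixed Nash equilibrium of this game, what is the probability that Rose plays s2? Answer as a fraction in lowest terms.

Let x be the probability that Rose plays s1. In a completely mixed equilibrium, Colin must be indifferent between t1 and t2.
Colin's expected payoff from t1 is −4x + 2(1−x); from t2 it is 3x − (1−x).
Setting these equal: −6x + 2 = 4x − 1, so x = 3/10.
Therefore Rose plays s2 with probability 1 − 3/10 = 7/10.

7/10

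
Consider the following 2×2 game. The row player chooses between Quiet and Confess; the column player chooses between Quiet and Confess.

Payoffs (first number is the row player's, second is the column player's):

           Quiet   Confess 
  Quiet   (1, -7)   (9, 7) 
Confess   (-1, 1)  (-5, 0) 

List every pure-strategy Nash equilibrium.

(Quiet, Confess)

(Quiet, Quiet): the column player prefers Confess (7 > -7) — not an equilibrium.
(Quiet, Confess): the row player gets 9 ≥ -5 from Confess, and the column player gets 7 ≥ -7 from Quiet — Nash equilibrium.
(Confess, Quiet): the row player prefers Quiet (1 > -1) — not an equilibrium.
(Confess, Confess): the row player prefers Quiet (9 > -5); the column player prefers Quiet (1 > 0) — not an equilibrium.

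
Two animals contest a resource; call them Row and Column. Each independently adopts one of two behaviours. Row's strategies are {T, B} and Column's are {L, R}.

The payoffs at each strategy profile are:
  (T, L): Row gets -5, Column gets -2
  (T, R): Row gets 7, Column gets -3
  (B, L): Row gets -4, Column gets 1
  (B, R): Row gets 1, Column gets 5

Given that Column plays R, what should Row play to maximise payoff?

T

Against R, Row earns 7 from T and 1 from B.
So T is the best response.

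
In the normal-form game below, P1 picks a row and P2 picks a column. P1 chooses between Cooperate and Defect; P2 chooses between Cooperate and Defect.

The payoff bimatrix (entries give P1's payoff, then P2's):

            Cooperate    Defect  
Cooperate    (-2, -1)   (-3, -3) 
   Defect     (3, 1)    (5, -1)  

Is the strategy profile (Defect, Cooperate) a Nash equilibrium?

Yes

At (Defect, Cooperate), P1 earns 3; switching to Cooperate would give -2, so P1 has no profitable deviation.
P2 earns 1; switching to Defect would give -1, so P2 has no profitable deviation.
Neither player can gain by a unilateral deviation, so this profile is a Nash equilibrium.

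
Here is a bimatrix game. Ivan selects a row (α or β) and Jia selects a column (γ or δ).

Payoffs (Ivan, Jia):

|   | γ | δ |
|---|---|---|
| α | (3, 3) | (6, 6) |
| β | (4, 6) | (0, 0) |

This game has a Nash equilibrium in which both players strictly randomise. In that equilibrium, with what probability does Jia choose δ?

1/7

Let c be the probability that Jia plays γ. In a completely mixed equilibrium, Ivan must be indifferent between α and β.
Ivan's expected payoff from α is 3c + 6(1−c); from β it is 4c.
Setting these equal: −3c + 6 = 4c, so c = 6/7.
Therefore Jia plays δ with probability 1 − 6/7 = 1/7.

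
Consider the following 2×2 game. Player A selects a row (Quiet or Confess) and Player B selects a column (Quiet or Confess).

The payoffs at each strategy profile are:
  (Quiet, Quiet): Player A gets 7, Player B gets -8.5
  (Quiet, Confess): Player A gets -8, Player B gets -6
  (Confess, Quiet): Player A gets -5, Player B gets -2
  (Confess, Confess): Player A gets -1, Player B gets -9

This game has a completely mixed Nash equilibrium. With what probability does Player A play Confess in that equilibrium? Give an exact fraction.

5/19

Let x be the probability that Player A plays Quiet. In a completely mixed equilibrium, Player B must be indifferent between Quiet and Confess.
Player B's expected payoff from Quiet is −8.5x − 2(1−x); from Confess it is −6x − 9(1−x).
Setting these equal: −6.5x − 2 = 3x − 9, so x = 14/19.
Therefore Player A plays Confess with probability 1 − 14/19 = 5/19.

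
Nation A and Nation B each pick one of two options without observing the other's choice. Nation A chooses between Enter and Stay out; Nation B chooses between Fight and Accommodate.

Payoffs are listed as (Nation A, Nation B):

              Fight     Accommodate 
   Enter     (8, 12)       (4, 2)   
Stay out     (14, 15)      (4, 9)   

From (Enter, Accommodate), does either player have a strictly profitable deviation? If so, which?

Nation A at (Enter, Accommodate) earns 4; deviating to Stay out yields 4 — not better.
Nation B earns 2; deviating to Fight yields 12 — a strict improvement.
Only Nation B has a strictly profitable deviation.

Nation B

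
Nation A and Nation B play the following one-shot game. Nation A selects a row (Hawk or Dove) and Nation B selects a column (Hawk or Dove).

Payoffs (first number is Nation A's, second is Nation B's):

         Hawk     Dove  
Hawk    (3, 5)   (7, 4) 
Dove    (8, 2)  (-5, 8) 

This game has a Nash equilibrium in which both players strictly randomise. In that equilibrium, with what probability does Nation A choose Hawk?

Let r be the probability that Nation A plays Hawk. In a completely mixed equilibrium, Nation B must be indifferent between Hawk and Dove.
Nation B's expected payoff from Hawk is 5r + 2(1−r); from Dove it is 4r + 8(1−r).
Setting these equal: 3r + 2 = −4r + 8, so r = 6/7.

6/7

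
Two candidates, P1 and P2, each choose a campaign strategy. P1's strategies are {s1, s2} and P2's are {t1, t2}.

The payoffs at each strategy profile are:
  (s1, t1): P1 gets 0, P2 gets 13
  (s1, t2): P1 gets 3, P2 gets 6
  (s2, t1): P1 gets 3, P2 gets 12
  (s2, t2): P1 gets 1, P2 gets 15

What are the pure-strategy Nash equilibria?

(s1, t1): P1 prefers s2 (3 > 0) — not an equilibrium.
(s1, t2): P2 prefers t1 (13 > 6) — not an equilibrium.
(s2, t1): P2 prefers t2 (15 > 12) — not an equilibrium.
(s2, t2): P1 prefers s1 (3 > 1) — not an equilibrium.

none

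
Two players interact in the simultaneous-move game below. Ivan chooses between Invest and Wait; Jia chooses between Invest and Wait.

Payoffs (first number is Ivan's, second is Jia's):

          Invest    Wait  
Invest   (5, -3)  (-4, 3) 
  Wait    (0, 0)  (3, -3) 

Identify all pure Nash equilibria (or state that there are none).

none

(Invest, Invest): Jia prefers Wait (3 > -3) — not an equilibrium.
(Invest, Wait): Ivan prefers Wait (3 > -4) — not an equilibrium.
(Wait, Invest): Ivan prefers Invest (5 > 0) — not an equilibrium.
(Wait, Wait): Jia prefers Invest (0 > -3) — not an equilibrium.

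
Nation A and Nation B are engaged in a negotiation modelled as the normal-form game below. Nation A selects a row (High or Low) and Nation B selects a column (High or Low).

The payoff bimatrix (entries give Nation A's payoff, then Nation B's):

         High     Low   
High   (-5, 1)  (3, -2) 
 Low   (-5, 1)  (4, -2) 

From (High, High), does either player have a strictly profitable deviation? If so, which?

Neither

Nation A at (High, High) earns -5; deviating to Low yields -5 — not better.
Nation B earns 1; deviating to Low yields -2 — not better.
Neither player can strictly improve; the profile is a Nash equilibrium.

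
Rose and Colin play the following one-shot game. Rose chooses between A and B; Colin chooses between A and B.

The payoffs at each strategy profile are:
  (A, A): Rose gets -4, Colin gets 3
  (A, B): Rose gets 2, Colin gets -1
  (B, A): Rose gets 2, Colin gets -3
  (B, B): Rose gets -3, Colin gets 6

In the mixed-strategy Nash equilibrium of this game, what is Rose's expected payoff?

-8/11

First find y, the probability Colin plays A, from Rose's indifference between A and B: −4y + 2(1−y) = 2y − 3(1−y), giving y = 5/11.
Since Rose is indifferent in equilibrium, Rose's expected payoff equals the payoff from either row against (5/11, 6/11). Using A: −4(5/11) + 2(6/11) = -8/11.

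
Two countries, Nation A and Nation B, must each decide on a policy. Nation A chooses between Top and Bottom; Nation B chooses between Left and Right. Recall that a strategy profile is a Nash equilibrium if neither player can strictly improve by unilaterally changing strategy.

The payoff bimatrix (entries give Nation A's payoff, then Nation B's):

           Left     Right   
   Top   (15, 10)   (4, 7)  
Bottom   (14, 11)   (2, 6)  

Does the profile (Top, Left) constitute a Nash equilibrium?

At (Top, Left), Nation A earns 15; switching to Bottom would give 14, so Nation A has no profitable deviation.
Nation B earns 10; switching to Right would give 7, so Nation B has no profitable deviation.
Neither player can gain by a unilateral deviation, so this profile is a Nash equilibrium.

Yes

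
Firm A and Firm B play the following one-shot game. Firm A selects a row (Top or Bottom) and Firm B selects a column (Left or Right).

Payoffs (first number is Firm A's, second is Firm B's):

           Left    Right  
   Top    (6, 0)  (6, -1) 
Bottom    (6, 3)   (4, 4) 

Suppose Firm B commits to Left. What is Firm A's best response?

either — both Top and Bottom are best responses

Against Left, Firm A earns 6 from Top and 6 from Bottom.
So either strategy is a best response.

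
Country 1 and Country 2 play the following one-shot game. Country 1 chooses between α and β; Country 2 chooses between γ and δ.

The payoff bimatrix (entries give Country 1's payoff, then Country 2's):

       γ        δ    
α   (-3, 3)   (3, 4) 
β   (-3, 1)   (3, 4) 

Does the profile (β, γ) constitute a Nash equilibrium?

At (β, γ), Country 1 earns -3; switching to α would give -3, so Country 1 has no profitable deviation.
Country 2 earns 1; switching to δ would give 4, so Country 2 would deviate.
Since at least one player can profitably deviate, this is not a Nash equilibrium.

No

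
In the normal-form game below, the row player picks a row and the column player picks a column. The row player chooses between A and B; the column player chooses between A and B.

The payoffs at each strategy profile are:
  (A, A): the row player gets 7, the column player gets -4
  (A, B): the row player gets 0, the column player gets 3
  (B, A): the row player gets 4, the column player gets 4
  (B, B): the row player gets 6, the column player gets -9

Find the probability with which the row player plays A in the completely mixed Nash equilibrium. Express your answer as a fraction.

Let r be the probability that the row player plays A. In a completely mixed equilibrium, the column player must be indifferent between A and B.
The column player's expected payoff from A is −4r + 4(1−r); from B it is 3r − 9(1−r).
Setting these equal: −8r + 4 = 12r − 9, so r = 13/20.

13/20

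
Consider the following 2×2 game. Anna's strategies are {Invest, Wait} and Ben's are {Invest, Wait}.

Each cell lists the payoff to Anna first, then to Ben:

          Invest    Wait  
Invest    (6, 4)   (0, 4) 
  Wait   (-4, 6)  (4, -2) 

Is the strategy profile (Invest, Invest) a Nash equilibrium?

At (Invest, Invest), Anna earns 6; switching to Wait would give -4, so Anna has no profitable deviation.
Ben earns 4; switching to Wait would give 4, so Ben has no profitable deviation.
Neither player can gain by a unilateral deviation, so this profile is a Nash equilibrium.

Yes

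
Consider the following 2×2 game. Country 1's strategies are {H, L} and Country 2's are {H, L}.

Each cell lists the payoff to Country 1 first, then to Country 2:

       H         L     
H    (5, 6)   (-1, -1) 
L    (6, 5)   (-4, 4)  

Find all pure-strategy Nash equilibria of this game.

(H, H): Country 1 prefers L (6 > 5) — not an equilibrium.
(H, L): Country 2 prefers H (6 > -1) — not an equilibrium.
(L, H): Country 1 gets 6 ≥ 5 from H, and Country 2 gets 5 ≥ 4 from L — Nash equilibrium.
(L, L): Country 1 prefers H (-1 > -4); Country 2 prefers H (5 > 4) — not an equilibrium.

(L, H)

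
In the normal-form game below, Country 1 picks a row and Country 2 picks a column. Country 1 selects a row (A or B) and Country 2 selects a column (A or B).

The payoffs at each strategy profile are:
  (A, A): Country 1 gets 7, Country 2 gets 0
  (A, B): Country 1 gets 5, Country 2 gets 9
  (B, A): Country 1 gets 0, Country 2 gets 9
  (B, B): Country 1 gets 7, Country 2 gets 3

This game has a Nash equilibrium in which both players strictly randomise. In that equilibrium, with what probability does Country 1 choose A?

Let x be the probability that Country 1 plays A. In a completely mixed equilibrium, Country 2 must be indifferent between A and B.
Country 2's expected payoff from A is 9(1−x); from B it is 9x + 3(1−x).
Setting these equal: −9x + 9 = 6x + 3, so x = 2/5.

2/5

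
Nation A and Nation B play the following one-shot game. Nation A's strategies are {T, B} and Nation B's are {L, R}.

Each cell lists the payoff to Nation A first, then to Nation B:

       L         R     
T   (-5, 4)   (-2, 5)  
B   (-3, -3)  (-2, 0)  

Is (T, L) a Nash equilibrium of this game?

At (T, L), Nation A earns -5; switching to B would give -3, so Nation A would deviate.
Nation B earns 4; switching to R would give 5, so Nation B would deviate.
Since at least one player can profitably deviate, this is not a Nash equilibrium.

No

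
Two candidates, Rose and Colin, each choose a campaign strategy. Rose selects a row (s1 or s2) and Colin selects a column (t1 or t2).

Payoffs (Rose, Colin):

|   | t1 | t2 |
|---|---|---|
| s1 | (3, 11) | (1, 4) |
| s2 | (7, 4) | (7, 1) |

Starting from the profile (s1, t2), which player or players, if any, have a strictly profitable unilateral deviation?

Rose at (s1, t2) earns 1; deviating to s2 yields 7 — a strict improvement.
Colin earns 4; deviating to t1 yields 11 — a strict improvement.
Both Rose and Colin have strictly profitable deviations.

Both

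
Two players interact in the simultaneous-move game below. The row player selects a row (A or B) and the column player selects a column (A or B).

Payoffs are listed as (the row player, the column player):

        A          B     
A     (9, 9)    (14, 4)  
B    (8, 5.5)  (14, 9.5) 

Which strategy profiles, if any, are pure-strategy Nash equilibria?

(A, A) and (B, B)

(A, A): the row player gets 9 ≥ 8 from B, and the column player gets 9 ≥ 4 from B — Nash equilibrium.
(A, B): the column player prefers A (9 > 4) — not an equilibrium.
(B, A): the row player prefers A (9 > 8); the column player prefers B (9.5 > 5.5) — not an equilibrium.
(B, B): the row player gets 14 ≥ 14 from A, and the column player gets 9.5 ≥ 5.5 from A — Nash equilibrium.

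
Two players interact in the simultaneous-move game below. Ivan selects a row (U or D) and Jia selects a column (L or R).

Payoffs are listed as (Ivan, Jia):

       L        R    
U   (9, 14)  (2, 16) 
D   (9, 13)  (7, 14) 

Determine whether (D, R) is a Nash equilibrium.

At (D, R), Ivan earns 7; switching to U would give 2, so Ivan has no profitable deviation.
Jia earns 14; switching to L would give 13, so Jia has no profitable deviation.
Neither player can gain by a unilateral deviation, so this profile is a Nash equilibrium.

Yes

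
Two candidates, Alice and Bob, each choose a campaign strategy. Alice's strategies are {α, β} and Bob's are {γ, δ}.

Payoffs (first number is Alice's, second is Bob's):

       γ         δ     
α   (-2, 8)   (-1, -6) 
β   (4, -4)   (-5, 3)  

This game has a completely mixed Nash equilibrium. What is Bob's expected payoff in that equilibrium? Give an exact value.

0

First find p, the probability Alice plays α, from Bob's indifference between γ and δ: 8p − 4(1−p) = −6p + 3(1−p), giving p = 1/3.
Since Bob is indifferent in equilibrium, Bob's expected payoff equals the payoff from either column against (1/3, 2/3). Using γ: 8(1/3) − 4(2/3) = 0.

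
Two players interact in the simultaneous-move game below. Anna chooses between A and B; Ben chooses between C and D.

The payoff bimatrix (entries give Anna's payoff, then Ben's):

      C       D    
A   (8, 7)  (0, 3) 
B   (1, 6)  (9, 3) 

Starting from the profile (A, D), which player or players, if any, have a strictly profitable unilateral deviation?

Anna at (A, D) earns 0; deviating to B yields 9 — a strict improvement.
Ben earns 3; deviating to C yields 7 — a strict improvement.
Both Anna and Ben have strictly profitable deviations.

Both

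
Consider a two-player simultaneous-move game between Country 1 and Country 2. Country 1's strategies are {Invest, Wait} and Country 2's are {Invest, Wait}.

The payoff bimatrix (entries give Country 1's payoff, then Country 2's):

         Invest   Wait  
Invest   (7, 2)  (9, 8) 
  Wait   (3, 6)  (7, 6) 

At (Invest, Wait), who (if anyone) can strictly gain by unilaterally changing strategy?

Neither

Country 1 at (Invest, Wait) earns 9; deviating to Wait yields 7 — not better.
Country 2 earns 8; deviating to Invest yields 2 — not better.
Neither player can strictly improve; the profile is a Nash equilibrium.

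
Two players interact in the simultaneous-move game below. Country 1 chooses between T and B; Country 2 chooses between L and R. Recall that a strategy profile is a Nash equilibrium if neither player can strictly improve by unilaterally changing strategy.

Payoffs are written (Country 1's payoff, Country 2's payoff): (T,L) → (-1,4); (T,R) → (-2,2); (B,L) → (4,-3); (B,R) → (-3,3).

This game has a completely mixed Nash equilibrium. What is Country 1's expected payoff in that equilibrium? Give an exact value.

-11/6

First find q, the probability Country 2 plays L, from Country 1's indifference between T and B: −q − 2(1−q) = 4q − 3(1−q), giving q = 1/6.
Since Country 1 is indifferent in equilibrium, Country 1's expected payoff equals the payoff from either row against (1/6, 5/6). Using T: −(1/6) − 2(5/6) = -11/6.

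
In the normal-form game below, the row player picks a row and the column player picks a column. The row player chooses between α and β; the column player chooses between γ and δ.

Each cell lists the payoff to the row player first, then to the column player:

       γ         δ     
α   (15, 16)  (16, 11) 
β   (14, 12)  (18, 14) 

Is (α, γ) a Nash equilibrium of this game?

Yes

At (α, γ), the row player earns 15; switching to β would give 14, so the row player has no profitable deviation.
The column player earns 16; switching to δ would give 11, so the column player has no profitable deviation.
Neither player can gain by a unilateral deviation, so this profile is a Nash equilibrium.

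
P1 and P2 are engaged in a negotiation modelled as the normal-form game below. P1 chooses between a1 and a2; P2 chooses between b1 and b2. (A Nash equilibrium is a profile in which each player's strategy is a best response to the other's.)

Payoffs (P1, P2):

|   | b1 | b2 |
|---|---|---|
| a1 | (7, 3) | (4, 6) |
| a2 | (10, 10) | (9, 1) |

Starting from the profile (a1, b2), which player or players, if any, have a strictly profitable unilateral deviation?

P1 at (a1, b2) earns 4; deviating to a2 yields 9 — a strict improvement.
P2 earns 6; deviating to b1 yields 3 — not better.
Only P1 has a strictly profitable deviation.

P1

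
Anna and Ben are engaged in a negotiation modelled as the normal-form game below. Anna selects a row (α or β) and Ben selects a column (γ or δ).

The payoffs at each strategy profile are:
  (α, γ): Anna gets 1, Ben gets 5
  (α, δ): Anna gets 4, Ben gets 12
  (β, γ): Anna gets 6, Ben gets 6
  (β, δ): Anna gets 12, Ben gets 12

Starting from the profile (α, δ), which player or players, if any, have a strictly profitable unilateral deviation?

Anna at (α, δ) earns 4; deviating to β yields 12 — a strict improvement.
Ben earns 12; deviating to γ yields 5 — not better.
Only Anna has a strictly profitable deviation.

Anna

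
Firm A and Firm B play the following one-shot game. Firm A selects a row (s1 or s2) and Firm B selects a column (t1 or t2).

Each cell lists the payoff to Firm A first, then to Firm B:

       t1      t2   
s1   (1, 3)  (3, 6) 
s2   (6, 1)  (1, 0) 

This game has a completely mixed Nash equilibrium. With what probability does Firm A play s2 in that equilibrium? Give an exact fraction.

3/4

Let x be the probability that Firm A plays s1. In a completely mixed equilibrium, Firm B must be indifferent between t1 and t2.
Firm B's expected payoff from t1 is 3x + (1−x); from t2 it is 6x.
Setting these equal: 2x + 1 = 6x, so x = 1/4.
Therefore Firm A plays s2 with probability 1 − 1/4 = 3/4.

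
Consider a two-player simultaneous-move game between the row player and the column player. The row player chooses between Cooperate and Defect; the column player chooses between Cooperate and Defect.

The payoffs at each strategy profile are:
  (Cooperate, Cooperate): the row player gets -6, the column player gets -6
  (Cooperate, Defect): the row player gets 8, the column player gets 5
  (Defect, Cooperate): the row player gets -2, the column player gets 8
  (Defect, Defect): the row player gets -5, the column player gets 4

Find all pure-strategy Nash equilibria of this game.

(Cooperate, Defect) and (Defect, Cooperate)

(Cooperate, Cooperate): the row player prefers Defect (-2 > -6); the column player prefers Defect (5 > -6) — not an equilibrium.
(Cooperate, Defect): the row player gets 8 ≥ -5 from Defect, and the column player gets 5 ≥ -6 from Cooperate — Nash equilibrium.
(Defect, Cooperate): the row player gets -2 ≥ -6 from Cooperate, and the column player gets 8 ≥ 4 from Defect — Nash equilibrium.
(Defect, Defect): the row player prefers Cooperate (8 > -5); the column player prefers Cooperate (8 > 4) — not an equilibrium.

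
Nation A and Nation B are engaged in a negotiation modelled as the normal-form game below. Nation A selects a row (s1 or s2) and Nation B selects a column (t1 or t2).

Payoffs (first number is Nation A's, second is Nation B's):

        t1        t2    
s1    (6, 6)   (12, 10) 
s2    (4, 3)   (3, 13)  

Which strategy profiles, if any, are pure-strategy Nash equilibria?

(s1, t2)

(s1, t1): Nation B prefers t2 (10 > 6) — not an equilibrium.
(s1, t2): Nation A gets 12 ≥ 3 from s2, and Nation B gets 10 ≥ 6 from t1 — Nash equilibrium.
(s2, t1): Nation A prefers s1 (6 > 4); Nation B prefers t2 (13 > 3) — not an equilibrium.
(s2, t2): Nation A prefers s1 (12 > 3) — not an equilibrium.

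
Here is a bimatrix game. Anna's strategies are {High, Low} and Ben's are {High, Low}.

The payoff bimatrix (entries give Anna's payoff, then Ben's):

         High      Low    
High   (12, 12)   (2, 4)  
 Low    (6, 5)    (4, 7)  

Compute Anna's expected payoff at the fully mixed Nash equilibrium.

9/2

First find q, the probability Ben plays High, from Anna's indifference between High and Low: 12q + 2(1−q) = 6q + 4(1−q), giving q = 1/4.
Since Anna is indifferent in equilibrium, Anna's expected payoff equals the payoff from either row against (1/4, 3/4). Using High: 12(1/4) + 2(3/4) = 9/2.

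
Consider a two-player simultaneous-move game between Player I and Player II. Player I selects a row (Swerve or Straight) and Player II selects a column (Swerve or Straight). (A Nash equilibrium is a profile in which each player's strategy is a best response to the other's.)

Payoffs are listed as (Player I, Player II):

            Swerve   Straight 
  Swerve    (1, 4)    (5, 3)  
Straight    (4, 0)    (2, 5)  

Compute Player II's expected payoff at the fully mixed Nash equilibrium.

First find x, the probability Player I plays Swerve, from Player II's indifference between Swerve and Straight: 4x = 3x + 5(1−x), giving x = 5/6.
Since Player II is indifferent in equilibrium, Player II's expected payoff equals the payoff from either column against (5/6, 1/6). Using Swerve: 4(5/6) = 10/3.

10/3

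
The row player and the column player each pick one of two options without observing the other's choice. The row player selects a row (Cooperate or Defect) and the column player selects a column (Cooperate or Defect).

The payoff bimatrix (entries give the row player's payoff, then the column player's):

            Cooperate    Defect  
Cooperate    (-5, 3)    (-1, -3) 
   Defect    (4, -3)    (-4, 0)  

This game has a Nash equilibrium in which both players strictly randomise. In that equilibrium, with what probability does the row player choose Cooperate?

1/3

Let p be the probability that the row player plays Cooperate. In a completely mixed equilibrium, the column player must be indifferent between Cooperate and Defect.
The column player's expected payoff from Cooperate is 3p − 3(1−p); from Defect it is −3p.
Setting these equal: 6p − 3 = −3p, so p = 1/3.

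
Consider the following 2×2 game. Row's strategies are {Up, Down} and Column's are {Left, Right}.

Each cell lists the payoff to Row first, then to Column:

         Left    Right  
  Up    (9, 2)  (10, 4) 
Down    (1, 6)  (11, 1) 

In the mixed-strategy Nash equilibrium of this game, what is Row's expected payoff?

First find y, the probability Column plays Left, from Row's indifference between Up and Down: 9y + 10(1−y) = y + 11(1−y), giving y = 1/9.
Since Row is indifferent in equilibrium, Row's expected payoff equals the payoff from either row against (1/9, 8/9). Using Up: 9(1/9) + 10(8/9) = 89/9.

89/9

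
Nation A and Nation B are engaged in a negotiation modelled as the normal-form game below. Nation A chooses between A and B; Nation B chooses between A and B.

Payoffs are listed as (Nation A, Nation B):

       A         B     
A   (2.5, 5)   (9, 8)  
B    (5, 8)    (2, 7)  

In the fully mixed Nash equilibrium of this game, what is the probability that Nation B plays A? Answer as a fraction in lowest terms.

14/19

Let y be the probability that Nation B plays A. In a completely mixed equilibrium, Nation A must be indifferent between A and B.
Nation A's expected payoff from A is 2.5y + 9(1−y); from B it is 5y + 2(1−y).
Setting these equal: −6.5y + 9 = 3y + 2, so y = 14/19.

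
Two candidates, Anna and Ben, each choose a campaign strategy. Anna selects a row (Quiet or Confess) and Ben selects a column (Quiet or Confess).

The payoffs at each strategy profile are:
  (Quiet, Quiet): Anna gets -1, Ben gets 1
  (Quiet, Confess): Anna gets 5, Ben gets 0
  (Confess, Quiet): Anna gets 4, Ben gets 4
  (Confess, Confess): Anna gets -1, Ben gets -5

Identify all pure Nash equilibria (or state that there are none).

(Confess, Quiet)

(Quiet, Quiet): Anna prefers Confess (4 > -1) — not an equilibrium.
(Quiet, Confess): Ben prefers Quiet (1 > 0) — not an equilibrium.
(Confess, Quiet): Anna gets 4 ≥ -1 from Quiet, and Ben gets 4 ≥ -5 from Confess — Nash equilibrium.
(Confess, Confess): Anna prefers Quiet (5 > -1); Ben prefers Quiet (4 > -5) — not an equilibrium.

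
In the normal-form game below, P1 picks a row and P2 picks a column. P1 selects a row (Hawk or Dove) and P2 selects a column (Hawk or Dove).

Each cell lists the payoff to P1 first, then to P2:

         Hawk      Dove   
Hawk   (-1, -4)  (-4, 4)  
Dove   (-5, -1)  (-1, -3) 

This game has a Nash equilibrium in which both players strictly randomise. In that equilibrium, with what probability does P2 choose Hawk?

3/7

Let c be the probability that P2 plays Hawk. In a completely mixed equilibrium, P1 must be indifferent between Hawk and Dove.
P1's expected payoff from Hawk is −c − 4(1−c); from Dove it is −5c − (1−c).
Setting these equal: 3c − 4 = −4c − 1, so c = 3/7.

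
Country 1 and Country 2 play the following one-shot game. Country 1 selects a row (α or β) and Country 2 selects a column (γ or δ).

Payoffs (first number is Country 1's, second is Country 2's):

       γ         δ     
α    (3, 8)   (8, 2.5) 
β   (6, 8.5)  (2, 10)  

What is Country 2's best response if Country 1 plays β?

Against β, Country 2 earns 8.5 from γ and 10 from δ.
So δ is the best response.

δ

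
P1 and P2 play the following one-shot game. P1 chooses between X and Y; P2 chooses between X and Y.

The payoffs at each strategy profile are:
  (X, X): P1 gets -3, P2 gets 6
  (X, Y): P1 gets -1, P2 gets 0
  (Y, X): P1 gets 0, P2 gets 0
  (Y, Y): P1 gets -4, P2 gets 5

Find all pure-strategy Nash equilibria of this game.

(X, X): P1 prefers Y (0 > -3) — not an equilibrium.
(X, Y): P2 prefers X (6 > 0) — not an equilibrium.
(Y, X): P2 prefers Y (5 > 0) — not an equilibrium.
(Y, Y): P1 prefers X (-1 > -4) — not an equilibrium.

none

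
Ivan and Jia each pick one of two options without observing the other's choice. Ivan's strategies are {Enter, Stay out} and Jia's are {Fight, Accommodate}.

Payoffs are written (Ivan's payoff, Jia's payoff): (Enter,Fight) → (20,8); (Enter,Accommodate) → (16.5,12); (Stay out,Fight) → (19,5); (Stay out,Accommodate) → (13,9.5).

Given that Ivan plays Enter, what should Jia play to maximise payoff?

Against Enter, Jia earns 8 from Fight and 12 from Accommodate.
So Accommodate is the best response.

Accommodate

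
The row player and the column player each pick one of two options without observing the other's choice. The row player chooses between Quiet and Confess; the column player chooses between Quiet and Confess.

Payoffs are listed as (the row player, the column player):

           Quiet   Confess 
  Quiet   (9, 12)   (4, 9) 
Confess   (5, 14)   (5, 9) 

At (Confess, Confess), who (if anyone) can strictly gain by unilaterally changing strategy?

The row player at (Confess, Confess) earns 5; deviating to Quiet yields 4 — not better.
The column player earns 9; deviating to Quiet yields 14 — a strict improvement.
Only the column player has a strictly profitable deviation.

The column player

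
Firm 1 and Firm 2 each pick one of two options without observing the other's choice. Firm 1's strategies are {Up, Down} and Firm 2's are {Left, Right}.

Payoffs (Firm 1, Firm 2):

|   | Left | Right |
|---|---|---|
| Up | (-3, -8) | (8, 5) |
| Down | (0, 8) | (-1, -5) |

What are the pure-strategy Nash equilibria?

(Up, Left): Firm 1 prefers Down (0 > -3); Firm 2 prefers Right (5 > -8) — not an equilibrium.
(Up, Right): Firm 1 gets 8 ≥ -1 from Down, and Firm 2 gets 5 ≥ -8 from Left — Nash equilibrium.
(Down, Left): Firm 1 gets 0 ≥ -3 from Up, and Firm 2 gets 8 ≥ -5 from Right — Nash equilibrium.
(Down, Right): Firm 1 prefers Up (8 > -1); Firm 2 prefers Left (8 > -5) — not an equilibrium.

(Up, Right) and (Down, Left)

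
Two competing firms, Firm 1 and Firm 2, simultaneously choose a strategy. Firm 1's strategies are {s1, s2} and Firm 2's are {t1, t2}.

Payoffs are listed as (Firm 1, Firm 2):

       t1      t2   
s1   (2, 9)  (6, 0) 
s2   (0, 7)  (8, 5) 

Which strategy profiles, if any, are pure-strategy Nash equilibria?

(s1, t1): Firm 1 gets 2 ≥ 0 from s2, and Firm 2 gets 9 ≥ 0 from t2 — Nash equilibrium.
(s1, t2): Firm 1 prefers s2 (8 > 6); Firm 2 prefers t1 (9 > 0) — not an equilibrium.
(s2, t1): Firm 1 prefers s1 (2 > 0) — not an equilibrium.
(s2, t2): Firm 2 prefers t1 (7 > 5) — not an equilibrium.

(s1, t1)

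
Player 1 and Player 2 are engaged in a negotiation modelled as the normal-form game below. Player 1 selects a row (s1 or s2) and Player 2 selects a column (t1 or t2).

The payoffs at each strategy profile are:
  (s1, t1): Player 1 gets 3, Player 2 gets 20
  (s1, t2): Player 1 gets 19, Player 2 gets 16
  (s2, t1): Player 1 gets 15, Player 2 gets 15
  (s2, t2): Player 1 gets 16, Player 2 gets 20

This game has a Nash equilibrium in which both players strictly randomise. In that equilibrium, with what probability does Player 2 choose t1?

1/5

Let c be the probability that Player 2 plays t1. In a completely mixed equilibrium, Player 1 must be indifferent between s1 and s2.
Player 1's expected payoff from s1 is 3c + 19(1−c); from s2 it is 15c + 16(1−c).
Setting these equal: −16c + 19 = −c + 16, so c = 1/5.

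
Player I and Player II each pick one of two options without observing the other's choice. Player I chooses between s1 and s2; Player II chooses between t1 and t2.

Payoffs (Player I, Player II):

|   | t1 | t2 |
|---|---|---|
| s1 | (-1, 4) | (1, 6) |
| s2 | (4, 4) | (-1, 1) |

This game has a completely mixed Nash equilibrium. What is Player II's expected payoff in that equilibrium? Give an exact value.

4

First find x, the probability Player I plays s1, from Player II's indifference between t1 and t2: 4x + 4(1−x) = 6x + (1−x), giving x = 3/5.
Since Player II is indifferent in equilibrium, Player II's expected payoff equals the payoff from either column against (3/5, 2/5). Using t1: 4(3/5) + 4(2/5) = 4.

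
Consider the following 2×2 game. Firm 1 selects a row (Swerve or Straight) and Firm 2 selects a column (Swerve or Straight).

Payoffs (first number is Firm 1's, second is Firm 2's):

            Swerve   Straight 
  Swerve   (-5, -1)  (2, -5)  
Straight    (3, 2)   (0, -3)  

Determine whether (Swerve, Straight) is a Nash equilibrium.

At (Swerve, Straight), Firm 1 earns 2; switching to Straight would give 0, so Firm 1 has no profitable deviation.
Firm 2 earns -5; switching to Swerve would give -1, so Firm 2 would deviate.
Since at least one player can profitably deviate, this is not a Nash equilibrium.

No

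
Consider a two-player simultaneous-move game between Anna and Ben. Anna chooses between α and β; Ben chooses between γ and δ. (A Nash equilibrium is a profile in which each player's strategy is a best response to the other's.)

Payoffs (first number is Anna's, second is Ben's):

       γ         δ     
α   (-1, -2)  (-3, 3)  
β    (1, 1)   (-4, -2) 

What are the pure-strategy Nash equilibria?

(α, δ) and (β, γ)

(α, γ): Anna prefers β (1 > -1); Ben prefers δ (3 > -2) — not an equilibrium.
(α, δ): Anna gets -3 ≥ -4 from β, and Ben gets 3 ≥ -2 from γ — Nash equilibrium.
(β, γ): Anna gets 1 ≥ -1 from α, and Ben gets 1 ≥ -2 from δ — Nash equilibrium.
(β, δ): Anna prefers α (-3 > -4); Ben prefers γ (1 > -2) — not an equilibrium.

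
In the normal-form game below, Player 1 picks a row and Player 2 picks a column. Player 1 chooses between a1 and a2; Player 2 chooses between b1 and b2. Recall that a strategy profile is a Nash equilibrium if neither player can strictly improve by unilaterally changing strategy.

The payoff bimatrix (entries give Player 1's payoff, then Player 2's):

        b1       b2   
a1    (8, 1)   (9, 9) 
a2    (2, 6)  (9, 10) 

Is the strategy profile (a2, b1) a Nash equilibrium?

At (a2, b1), Player 1 earns 2; switching to a1 would give 8, so Player 1 would deviate.
Player 2 earns 6; switching to b2 would give 10, so Player 2 would deviate.
Since at least one player can profitably deviate, this is not a Nash equilibrium.

No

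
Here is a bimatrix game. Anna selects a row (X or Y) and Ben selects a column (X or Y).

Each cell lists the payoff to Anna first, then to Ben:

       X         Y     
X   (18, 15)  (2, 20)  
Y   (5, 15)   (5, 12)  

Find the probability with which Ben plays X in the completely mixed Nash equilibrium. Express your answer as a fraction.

Let c be the probability that Ben plays X. In a completely mixed equilibrium, Anna must be indifferent between X and Y.
Anna's expected payoff from X is 18c + 2(1−c); from Y it is 5c + 5(1−c).
Setting these equal: 16c + 2 = 5, so c = 3/16.

3/16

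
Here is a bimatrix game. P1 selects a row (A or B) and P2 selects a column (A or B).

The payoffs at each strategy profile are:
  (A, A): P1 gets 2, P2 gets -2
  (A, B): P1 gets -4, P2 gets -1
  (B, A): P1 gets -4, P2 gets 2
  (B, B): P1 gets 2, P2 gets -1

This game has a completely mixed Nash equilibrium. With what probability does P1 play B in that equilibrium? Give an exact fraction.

1/4

Let x be the probability that P1 plays A. In a completely mixed equilibrium, P2 must be indifferent between A and B.
P2's expected payoff from A is −2x + 2(1−x); from B it is −x − (1−x).
Setting these equal: −4x + 2 = -1, so x = 3/4.
Therefore P1 plays B with probability 1 − 3/4 = 1/4.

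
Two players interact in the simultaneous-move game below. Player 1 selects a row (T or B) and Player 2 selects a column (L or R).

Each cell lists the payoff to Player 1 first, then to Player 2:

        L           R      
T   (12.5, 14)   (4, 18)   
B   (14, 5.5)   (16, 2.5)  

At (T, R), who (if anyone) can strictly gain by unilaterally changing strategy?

Player 1 at (T, R) earns 4; deviating to B yields 16 — a strict improvement.
Player 2 earns 18; deviating to L yields 14 — not better.
Only Player 1 has a strictly profitable deviation.

Player 1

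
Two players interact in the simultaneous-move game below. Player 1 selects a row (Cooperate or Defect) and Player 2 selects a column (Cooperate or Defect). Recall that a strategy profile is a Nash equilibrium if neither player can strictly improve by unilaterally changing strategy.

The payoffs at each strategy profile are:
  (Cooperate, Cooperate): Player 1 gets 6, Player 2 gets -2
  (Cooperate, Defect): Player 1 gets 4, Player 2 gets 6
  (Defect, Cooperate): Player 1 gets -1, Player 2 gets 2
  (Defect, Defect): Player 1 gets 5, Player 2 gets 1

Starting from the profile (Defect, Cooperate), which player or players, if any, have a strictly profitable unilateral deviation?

Player 1

Player 1 at (Defect, Cooperate) earns -1; deviating to Cooperate yields 6 — a strict improvement.
Player 2 earns 2; deviating to Defect yields 1 — not better.
Only Player 1 has a strictly profitable deviation.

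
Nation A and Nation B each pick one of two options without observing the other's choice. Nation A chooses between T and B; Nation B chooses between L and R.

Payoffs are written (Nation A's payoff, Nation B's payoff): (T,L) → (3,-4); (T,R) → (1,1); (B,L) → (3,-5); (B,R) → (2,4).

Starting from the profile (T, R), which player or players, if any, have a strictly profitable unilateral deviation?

Nation A

Nation A at (T, R) earns 1; deviating to B yields 2 — a strict improvement.
Nation B earns 1; deviating to L yields -4 — not better.
Only Nation A has a strictly profitable deviation.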